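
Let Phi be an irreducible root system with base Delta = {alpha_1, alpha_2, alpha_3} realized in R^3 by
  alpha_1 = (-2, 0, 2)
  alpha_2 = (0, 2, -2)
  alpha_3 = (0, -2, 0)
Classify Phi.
B3

Compute the Cartan integers a_ij = 2(alpha_i, alpha_j)/(alpha_j, alpha_j); the resulting 3x3 Cartan matrix is
[[2, -1, 0], [-1, 2, -2], [0, -1, 2]].
The roots have two lengths (squared-length ratio 2:1); the short ones are alpha_{3}. The associated Dynkin diagram is a chain of 3 nodes with a double edge at one end; the terminal node there is the unique short simple root (B_3), so the type is B_3 (the algebra so(7)).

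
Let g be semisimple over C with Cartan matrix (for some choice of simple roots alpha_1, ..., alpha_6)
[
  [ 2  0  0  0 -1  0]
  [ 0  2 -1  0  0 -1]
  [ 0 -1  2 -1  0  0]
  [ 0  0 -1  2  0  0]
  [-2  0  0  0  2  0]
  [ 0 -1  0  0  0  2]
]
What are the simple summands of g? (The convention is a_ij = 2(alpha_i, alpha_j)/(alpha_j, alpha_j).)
The diagram associated to this matrix has two connected components: the simple roots {alpha_2, alpha_3, alpha_4, alpha_6} form a chain of 4 nodes with single edges (A_4), and {alpha_1, alpha_5} form a chain of 2 nodes with a double edge at one end; the terminal node there is the unique short simple root (B_2). A semisimple Lie algebra decomposes uniquely as the direct sum of simple ideals, one per connected component of its Dynkin diagram, so g ≅ A_4 ⊕ B_2 (dimension 24 + 10 = 34).

A_4 (sl(5)) ⊕ B_2 (so(5))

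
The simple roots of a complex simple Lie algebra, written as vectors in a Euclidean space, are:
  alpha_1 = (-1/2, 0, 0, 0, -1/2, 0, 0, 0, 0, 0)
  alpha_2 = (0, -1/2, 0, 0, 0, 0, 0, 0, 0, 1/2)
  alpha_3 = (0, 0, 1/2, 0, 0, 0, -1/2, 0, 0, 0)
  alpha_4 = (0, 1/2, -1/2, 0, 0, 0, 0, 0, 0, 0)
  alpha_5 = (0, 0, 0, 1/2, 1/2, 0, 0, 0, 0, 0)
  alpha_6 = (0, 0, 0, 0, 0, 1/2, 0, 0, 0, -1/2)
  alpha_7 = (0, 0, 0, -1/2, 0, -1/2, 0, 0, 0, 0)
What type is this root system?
A7

Compute the Cartan integers a_ij = 2(alpha_i, alpha_j)/(alpha_j, alpha_j); the resulting 7x7 Cartan matrix is
[[2, 0, 0, 0, -1, 0, 0], [0, 2, 0, -1, 0, -1, 0], [0, 0, 2, -1, 0, 0, 0], [0, -1, -1, 2, 0, 0, 0], [-1, 0, 0, 0, 2, 0, -1], [0, -1, 0, 0, 0, 2, -1], [0, 0, 0, 0, -1, -1, 2]].
All simple roots have the same length, so the diagram is simply laced. The associated Dynkin diagram is a chain of 7 nodes with single edges (A_7), so the type is A_7 (the algebra sl(8)).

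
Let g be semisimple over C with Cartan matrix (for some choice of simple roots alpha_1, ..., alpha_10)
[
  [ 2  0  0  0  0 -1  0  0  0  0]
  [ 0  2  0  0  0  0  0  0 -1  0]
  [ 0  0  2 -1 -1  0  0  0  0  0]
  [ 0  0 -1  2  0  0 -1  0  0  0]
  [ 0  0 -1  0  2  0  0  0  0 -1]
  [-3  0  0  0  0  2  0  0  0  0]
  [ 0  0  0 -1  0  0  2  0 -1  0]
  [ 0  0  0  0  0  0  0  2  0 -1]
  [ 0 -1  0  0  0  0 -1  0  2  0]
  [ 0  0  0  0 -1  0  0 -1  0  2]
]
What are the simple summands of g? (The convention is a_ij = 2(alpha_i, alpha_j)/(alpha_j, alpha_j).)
The diagram associated to this matrix has two connected components: the simple roots {alpha_2, alpha_3, alpha_4, alpha_5, alpha_7, alpha_8, alpha_9, alpha_10} form a chain of 8 nodes with single edges (A_8), and {alpha_1, alpha_6} form two nodes joined by a triple edge (G_2). A semisimple Lie algebra decomposes uniquely as the direct sum of simple ideals, one per connected component of its Dynkin diagram, so g ≅ A_8 ⊕ G_2 (dimension 80 + 14 = 94).

A_8 (sl(9)) ⊕ G_2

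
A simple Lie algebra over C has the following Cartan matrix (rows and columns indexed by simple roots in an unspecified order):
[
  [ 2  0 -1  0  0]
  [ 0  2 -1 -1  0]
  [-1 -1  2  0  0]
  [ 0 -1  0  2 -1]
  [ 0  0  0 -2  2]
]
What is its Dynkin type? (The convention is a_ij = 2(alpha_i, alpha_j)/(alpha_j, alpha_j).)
type C_5

The matrix has rank 5 with 2's on the diagonal. Reading the off-diagonal entries as Dynkin edges (a single edge where a_ij = a_ji = -1; a double or triple edge where a_ij * a_ji = 2 or 3), the diagram is a chain of 5 nodes with a double edge at one end; the terminal node there is the unique long simple root (C_5). One simple-root ordering that puts it in standard form is (alpha_1, alpha_3, alpha_2, alpha_4, alpha_5). So the algebra is type C_5, i.e. sp(10).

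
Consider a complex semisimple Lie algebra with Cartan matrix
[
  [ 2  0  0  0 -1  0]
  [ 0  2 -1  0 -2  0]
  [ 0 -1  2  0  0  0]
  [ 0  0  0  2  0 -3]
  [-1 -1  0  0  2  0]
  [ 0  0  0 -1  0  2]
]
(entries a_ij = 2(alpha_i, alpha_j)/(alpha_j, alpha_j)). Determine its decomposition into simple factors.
The diagram associated to this matrix has two connected components: the simple roots {alpha_1, alpha_2, alpha_3, alpha_5} form a chain of 4 nodes with a double edge between the middle two (F_4), and {alpha_4, alpha_6} form two nodes joined by a triple edge (G_2). A semisimple Lie algebra decomposes uniquely as the direct sum of simple ideals, one per connected component of its Dynkin diagram, so g ≅ F_4 ⊕ G_2 (dimension 52 + 14 = 66).

F4 ⊕ G2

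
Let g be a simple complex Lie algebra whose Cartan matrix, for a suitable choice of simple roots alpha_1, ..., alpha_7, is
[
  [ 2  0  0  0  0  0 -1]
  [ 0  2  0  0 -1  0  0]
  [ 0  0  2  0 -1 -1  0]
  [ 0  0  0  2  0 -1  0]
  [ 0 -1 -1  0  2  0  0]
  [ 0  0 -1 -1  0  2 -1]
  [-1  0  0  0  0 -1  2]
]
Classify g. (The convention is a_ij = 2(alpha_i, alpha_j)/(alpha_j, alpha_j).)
The matrix has rank 7 with 2's on the diagonal. Reading the off-diagonal entries as Dynkin edges (a single edge where a_ij = a_ji = -1; a double or triple edge where a_ij * a_ji = 2 or 3), the diagram is a chain of 6 nodes with one extra node attached to the third node from one end (E_7). One simple-root ordering that puts it in standard form is (alpha_1, alpha_4, alpha_7, alpha_6, alpha_3, alpha_5, alpha_2). So the algebra is type E_7.

E7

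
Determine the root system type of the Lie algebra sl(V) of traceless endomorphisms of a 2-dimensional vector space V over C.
A_1 (sl(2))

This is sl(2), which has dimension 2^2 - 1 = 3 and rank 2 - 1 = 1 (a Cartan subalgebra is the diagonal traceless matrices). In the classification of classical Lie algebras, the special linear algebra sl(n+1) has type A_n; here n = 1, so the Dynkin diagram is a chain of 1 nodes with single edges (A_1). Hence the type is A_1.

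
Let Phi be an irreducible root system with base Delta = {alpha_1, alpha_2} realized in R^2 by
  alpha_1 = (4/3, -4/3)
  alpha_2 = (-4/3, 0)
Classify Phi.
Compute the Cartan integers a_ij = 2(alpha_i, alpha_j)/(alpha_j, alpha_j); the resulting 2x2 Cartan matrix is
[[2, -2], [-1, 2]].
The roots have two lengths (squared-length ratio 2:1); the short ones are alpha_{2}. The associated Dynkin diagram is a chain of 2 nodes with a double edge at one end; the terminal node there is the unique short simple root (B_2), so the type is B_2 (the algebra so(5)).

B_2 (so(5))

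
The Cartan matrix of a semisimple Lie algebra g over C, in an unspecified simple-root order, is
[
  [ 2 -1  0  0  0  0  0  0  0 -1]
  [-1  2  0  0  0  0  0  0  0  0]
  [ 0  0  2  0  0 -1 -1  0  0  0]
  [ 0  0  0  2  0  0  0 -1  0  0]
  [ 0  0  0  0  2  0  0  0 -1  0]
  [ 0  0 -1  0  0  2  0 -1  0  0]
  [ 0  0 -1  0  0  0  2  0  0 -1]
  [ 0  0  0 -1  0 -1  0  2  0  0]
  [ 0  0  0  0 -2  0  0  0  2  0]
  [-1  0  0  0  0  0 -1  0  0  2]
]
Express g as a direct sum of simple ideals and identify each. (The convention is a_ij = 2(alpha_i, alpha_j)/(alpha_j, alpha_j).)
The diagram associated to this matrix has two connected components: the simple roots {alpha_1, alpha_2, alpha_3, alpha_4, alpha_6, alpha_7, alpha_8, alpha_10} form a chain of 8 nodes with single edges (A_8), and {alpha_5, alpha_9} form a chain of 2 nodes with a double edge at one end; the terminal node there is the unique short simple root (B_2). A semisimple Lie algebra decomposes uniquely as the direct sum of simple ideals, one per connected component of its Dynkin diagram, so g ≅ A_8 ⊕ B_2 (dimension 80 + 10 = 90).

A_8 (sl(9)) + B_2 (so(5))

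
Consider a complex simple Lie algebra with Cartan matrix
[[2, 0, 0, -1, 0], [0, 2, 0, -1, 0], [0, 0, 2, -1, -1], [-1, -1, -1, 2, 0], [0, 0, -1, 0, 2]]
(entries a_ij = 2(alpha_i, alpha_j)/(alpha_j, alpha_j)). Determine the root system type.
D5

The matrix has rank 5 with 2's on the diagonal. Reading the off-diagonal entries as Dynkin edges (a single edge where a_ij = a_ji = -1; a double or triple edge where a_ij * a_ji = 2 or 3), the diagram is a chain of 3 nodes with a fork of two nodes at one end (D_5). One simple-root ordering that puts it in standard form is (alpha_5, alpha_3, alpha_4, alpha_1, alpha_2). So the algebra is type D_5, i.e. so(10).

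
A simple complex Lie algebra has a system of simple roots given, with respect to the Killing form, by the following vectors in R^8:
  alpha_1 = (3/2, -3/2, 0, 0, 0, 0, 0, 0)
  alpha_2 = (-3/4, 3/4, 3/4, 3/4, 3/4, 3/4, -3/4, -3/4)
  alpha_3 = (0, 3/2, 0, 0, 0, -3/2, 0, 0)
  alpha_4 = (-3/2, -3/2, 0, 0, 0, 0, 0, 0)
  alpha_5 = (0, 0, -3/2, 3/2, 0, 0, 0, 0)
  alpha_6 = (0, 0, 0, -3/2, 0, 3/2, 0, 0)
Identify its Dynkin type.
Compute the Cartan integers a_ij = 2(alpha_i, alpha_j)/(alpha_j, alpha_j); the resulting 6x6 Cartan matrix is
[[2, -1, -1, 0, 0, 0], [-1, 2, 0, 0, 0, 0], [-1, 0, 2, -1, 0, -1], [0, 0, -1, 2, 0, 0], [0, 0, 0, 0, 2, -1], [0, 0, -1, 0, -1, 2]].
All simple roots have the same length, so the diagram is simply laced. The associated Dynkin diagram is a chain of 5 nodes with one extra node attached to the third node from one end (E_6), so the type is E_6.

type E_6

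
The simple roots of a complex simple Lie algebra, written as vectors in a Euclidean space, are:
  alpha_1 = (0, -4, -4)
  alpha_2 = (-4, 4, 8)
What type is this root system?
G2

Compute the Cartan integers a_ij = 2(alpha_i, alpha_j)/(alpha_j, alpha_j); the resulting 2x2 Cartan matrix is
[[2, -1], [-3, 2]].
The roots have two lengths (squared-length ratio 3:1); the short ones are alpha_{1}. The associated Dynkin diagram is two nodes joined by a triple edge (G_2), so the type is G_2.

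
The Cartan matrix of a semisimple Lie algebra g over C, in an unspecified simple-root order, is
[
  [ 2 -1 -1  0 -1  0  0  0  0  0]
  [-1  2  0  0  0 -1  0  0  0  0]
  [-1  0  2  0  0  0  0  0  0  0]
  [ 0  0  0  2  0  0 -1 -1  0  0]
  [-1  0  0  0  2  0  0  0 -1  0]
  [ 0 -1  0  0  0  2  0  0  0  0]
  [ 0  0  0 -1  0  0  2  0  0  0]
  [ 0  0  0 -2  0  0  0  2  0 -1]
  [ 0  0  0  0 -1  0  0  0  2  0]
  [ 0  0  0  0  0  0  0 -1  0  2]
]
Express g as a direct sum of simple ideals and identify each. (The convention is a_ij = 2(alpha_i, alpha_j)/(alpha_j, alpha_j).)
The diagram associated to this matrix has two connected components: the simple roots {alpha_1, alpha_2, alpha_3, alpha_5, alpha_6, alpha_9} form a chain of 5 nodes with one extra node attached to the third node from one end (E_6), and {alpha_4, alpha_7, alpha_8, alpha_10} form a chain of 4 nodes with a double edge between the middle two (F_4). A semisimple Lie algebra decomposes uniquely as the direct sum of simple ideals, one per connected component of its Dynkin diagram, so g ≅ E_6 ⊕ F_4 (dimension 78 + 52 = 130).

E6 + F4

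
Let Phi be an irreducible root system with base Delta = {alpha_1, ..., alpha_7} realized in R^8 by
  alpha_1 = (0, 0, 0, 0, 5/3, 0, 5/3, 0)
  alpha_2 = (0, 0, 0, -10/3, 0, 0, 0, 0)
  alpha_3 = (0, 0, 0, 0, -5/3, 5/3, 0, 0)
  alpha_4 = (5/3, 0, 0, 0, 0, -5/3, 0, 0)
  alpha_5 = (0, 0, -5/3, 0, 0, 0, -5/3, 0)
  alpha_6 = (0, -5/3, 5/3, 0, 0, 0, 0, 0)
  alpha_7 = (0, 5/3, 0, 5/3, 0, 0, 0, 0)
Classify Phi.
Compute the Cartan integers a_ij = 2(alpha_i, alpha_j)/(alpha_j, alpha_j); the resulting 7x7 Cartan matrix is
[[2, 0, -1, 0, -1, 0, 0], [0, 2, 0, 0, 0, 0, -2], [-1, 0, 2, -1, 0, 0, 0], [0, 0, -1, 2, 0, 0, 0], [-1, 0, 0, 0, 2, -1, 0], [0, 0, 0, 0, -1, 2, -1], [0, -1, 0, 0, 0, -1, 2]].
The roots have two lengths (squared-length ratio 2:1); the short ones are alpha_{1,3,4,5,6,7}. The associated Dynkin diagram is a chain of 7 nodes with a double edge at one end; the terminal node there is the unique long simple root (C_7), so the type is C_7 (the algebra sp(14)).

C_7 (sp(14))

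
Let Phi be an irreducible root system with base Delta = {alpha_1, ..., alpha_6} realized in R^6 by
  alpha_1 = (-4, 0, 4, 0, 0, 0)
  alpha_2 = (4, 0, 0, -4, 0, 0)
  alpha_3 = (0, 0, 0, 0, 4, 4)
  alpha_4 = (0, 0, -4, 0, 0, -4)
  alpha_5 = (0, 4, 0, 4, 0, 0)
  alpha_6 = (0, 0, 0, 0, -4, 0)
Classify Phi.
Compute the Cartan integers a_ij = 2(alpha_i, alpha_j)/(alpha_j, alpha_j); the resulting 6x6 Cartan matrix is
[[2, -1, 0, -1, 0, 0], [-1, 2, 0, 0, -1, 0], [0, 0, 2, -1, 0, -2], [-1, 0, -1, 2, 0, 0], [0, -1, 0, 0, 2, 0], [0, 0, -1, 0, 0, 2]].
The roots have two lengths (squared-length ratio 2:1); the short ones are alpha_{6}. The associated Dynkin diagram is a chain of 6 nodes with a double edge at one end; the terminal node there is the unique short simple root (B_6), so the type is B_6 (the algebra so(13)).

B6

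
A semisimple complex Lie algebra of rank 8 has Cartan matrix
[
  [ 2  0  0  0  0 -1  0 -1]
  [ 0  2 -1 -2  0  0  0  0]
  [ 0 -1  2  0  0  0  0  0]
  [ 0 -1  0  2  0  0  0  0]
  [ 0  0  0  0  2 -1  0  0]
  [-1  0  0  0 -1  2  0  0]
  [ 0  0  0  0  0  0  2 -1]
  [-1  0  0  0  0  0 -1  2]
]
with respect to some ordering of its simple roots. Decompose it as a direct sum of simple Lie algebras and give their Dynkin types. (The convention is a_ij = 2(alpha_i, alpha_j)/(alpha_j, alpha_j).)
The diagram associated to this matrix has two connected components: the simple roots {alpha_1, alpha_5, alpha_6, alpha_7, alpha_8} form a chain of 5 nodes with single edges (A_5), and {alpha_2, alpha_3, alpha_4} form a chain of 3 nodes with a double edge at one end; the terminal node there is the unique short simple root (B_3). A semisimple Lie algebra decomposes uniquely as the direct sum of simple ideals, one per connected component of its Dynkin diagram, so g ≅ A_5 ⊕ B_3 (dimension 35 + 21 = 56).

A_5 + B_3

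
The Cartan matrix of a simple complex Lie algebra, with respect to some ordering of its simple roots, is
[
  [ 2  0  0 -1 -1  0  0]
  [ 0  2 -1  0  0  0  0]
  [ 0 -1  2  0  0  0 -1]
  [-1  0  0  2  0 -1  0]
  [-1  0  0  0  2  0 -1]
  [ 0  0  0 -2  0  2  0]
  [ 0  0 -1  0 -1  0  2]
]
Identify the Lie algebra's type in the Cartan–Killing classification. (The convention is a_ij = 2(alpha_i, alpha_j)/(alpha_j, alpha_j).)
The matrix has rank 7 with 2's on the diagonal. Reading the off-diagonal entries as Dynkin edges (a single edge where a_ij = a_ji = -1; a double or triple edge where a_ij * a_ji = 2 or 3), the diagram is a chain of 7 nodes with a double edge at one end; the terminal node there is the unique long simple root (C_7). One simple-root ordering that puts it in standard form is (alpha_2, alpha_3, alpha_7, alpha_5, alpha_1, alpha_4, alpha_6). So the algebra is type C_7, i.e. sp(14).

type C_7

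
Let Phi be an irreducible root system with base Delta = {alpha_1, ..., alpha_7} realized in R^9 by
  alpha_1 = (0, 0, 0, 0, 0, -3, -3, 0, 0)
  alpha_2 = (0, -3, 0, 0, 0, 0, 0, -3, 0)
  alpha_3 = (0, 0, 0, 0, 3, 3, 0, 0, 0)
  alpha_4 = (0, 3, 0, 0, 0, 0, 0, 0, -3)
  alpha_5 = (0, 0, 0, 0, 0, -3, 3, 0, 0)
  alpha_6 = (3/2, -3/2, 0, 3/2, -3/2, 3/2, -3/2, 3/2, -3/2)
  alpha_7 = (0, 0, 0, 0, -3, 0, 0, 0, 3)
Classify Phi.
Compute the Cartan integers a_ij = 2(alpha_i, alpha_j)/(alpha_j, alpha_j); the resulting 7x7 Cartan matrix is
[[2, 0, -1, 0, 0, 0, 0], [0, 2, 0, -1, 0, 0, 0], [-1, 0, 2, 0, -1, 0, -1], [0, -1, 0, 2, 0, 0, -1], [0, 0, -1, 0, 2, -1, 0], [0, 0, 0, 0, -1, 2, 0], [0, 0, -1, -1, 0, 0, 2]].
All simple roots have the same length, so the diagram is simply laced. The associated Dynkin diagram is a chain of 6 nodes with one extra node attached to the third node from one end (E_7), so the type is E_7.

E_7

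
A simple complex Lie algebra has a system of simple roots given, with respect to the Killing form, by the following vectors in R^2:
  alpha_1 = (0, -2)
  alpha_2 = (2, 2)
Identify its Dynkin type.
Compute the Cartan integers a_ij = 2(alpha_i, alpha_j)/(alpha_j, alpha_j); the resulting 2x2 Cartan matrix is
[[2, -1], [-2, 2]].
The roots have two lengths (squared-length ratio 2:1); the short ones are alpha_{1}. The associated Dynkin diagram is a chain of 2 nodes with a double edge at one end; the terminal node there is the unique short simple root (B_2), so the type is B_2 (the algebra so(5)).

B_2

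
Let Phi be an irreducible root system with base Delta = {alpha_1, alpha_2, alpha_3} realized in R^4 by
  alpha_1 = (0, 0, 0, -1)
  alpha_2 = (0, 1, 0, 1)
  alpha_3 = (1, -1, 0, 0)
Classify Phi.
B_3

Compute the Cartan integers a_ij = 2(alpha_i, alpha_j)/(alpha_j, alpha_j); the resulting 3x3 Cartan matrix is
[[2, -1, 0], [-2, 2, -1], [0, -1, 2]].
The roots have two lengths (squared-length ratio 2:1); the short ones are alpha_{1}. The associated Dynkin diagram is a chain of 3 nodes with a double edge at one end; the terminal node there is the unique short simple root (B_3), so the type is B_3 (the algebra so(7)).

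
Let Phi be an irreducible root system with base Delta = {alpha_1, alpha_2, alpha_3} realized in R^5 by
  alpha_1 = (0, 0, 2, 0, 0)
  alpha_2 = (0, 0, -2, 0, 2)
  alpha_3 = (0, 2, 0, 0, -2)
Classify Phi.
B_3 (so(7))

Compute the Cartan integers a_ij = 2(alpha_i, alpha_j)/(alpha_j, alpha_j); the resulting 3x3 Cartan matrix is
[[2, -1, 0], [-2, 2, -1], [0, -1, 2]].
The roots have two lengths (squared-length ratio 2:1); the short ones are alpha_{1}. The associated Dynkin diagram is a chain of 3 nodes with a double edge at one end; the terminal node there is the unique short simple root (B_3), so the type is B_3 (the algebra so(7)).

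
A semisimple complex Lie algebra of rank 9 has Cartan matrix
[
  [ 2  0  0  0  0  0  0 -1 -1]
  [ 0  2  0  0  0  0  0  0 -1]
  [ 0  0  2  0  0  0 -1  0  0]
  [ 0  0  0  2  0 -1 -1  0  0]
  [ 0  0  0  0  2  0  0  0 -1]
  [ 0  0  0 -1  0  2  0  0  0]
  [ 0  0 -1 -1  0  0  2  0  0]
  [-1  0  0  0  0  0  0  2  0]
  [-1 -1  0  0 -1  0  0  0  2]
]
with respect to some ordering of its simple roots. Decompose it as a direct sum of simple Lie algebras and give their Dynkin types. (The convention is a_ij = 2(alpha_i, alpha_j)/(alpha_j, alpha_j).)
A4 + D5

The diagram associated to this matrix has two connected components: the simple roots {alpha_3, alpha_4, alpha_6, alpha_7} form a chain of 4 nodes with single edges (A_4), and {alpha_1, alpha_2, alpha_5, alpha_8, alpha_9} form a chain of 3 nodes with a fork of two nodes at one end (D_5). A semisimple Lie algebra decomposes uniquely as the direct sum of simple ideals, one per connected component of its Dynkin diagram, so g ≅ A_4 ⊕ D_5 (dimension 24 + 45 = 69).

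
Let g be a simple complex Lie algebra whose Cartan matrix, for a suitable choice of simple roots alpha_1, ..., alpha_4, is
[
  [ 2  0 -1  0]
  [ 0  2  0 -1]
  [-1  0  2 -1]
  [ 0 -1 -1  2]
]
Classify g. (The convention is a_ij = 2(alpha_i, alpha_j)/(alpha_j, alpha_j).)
The matrix has rank 4 with 2's on the diagonal. Reading the off-diagonal entries as Dynkin edges (a single edge where a_ij = a_ji = -1; a double or triple edge where a_ij * a_ji = 2 or 3), the diagram is a chain of 4 nodes with single edges (A_4). One simple-root ordering that puts it in standard form is (alpha_1, alpha_3, alpha_4, alpha_2). So the algebra is type A_4, i.e. sl(5).

A4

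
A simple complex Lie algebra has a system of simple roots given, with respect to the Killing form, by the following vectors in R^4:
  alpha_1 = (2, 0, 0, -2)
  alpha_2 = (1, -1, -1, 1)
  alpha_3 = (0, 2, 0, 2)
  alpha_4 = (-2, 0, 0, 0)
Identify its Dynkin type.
Compute the Cartan integers a_ij = 2(alpha_i, alpha_j)/(alpha_j, alpha_j); the resulting 4x4 Cartan matrix is
[[2, 0, -1, -2], [0, 2, 0, -1], [-1, 0, 2, 0], [-1, -1, 0, 2]].
The roots have two lengths (squared-length ratio 2:1); the short ones are alpha_{2,4}. The associated Dynkin diagram is a chain of 4 nodes with a double edge between the middle two (F_4), so the type is F_4.

F_4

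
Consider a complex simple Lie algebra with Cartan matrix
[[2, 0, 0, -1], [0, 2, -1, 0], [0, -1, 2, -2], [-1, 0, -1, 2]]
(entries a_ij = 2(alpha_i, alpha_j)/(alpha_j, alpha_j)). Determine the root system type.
F4

The matrix has rank 4 with 2's on the diagonal. Reading the off-diagonal entries as Dynkin edges (a single edge where a_ij = a_ji = -1; a double or triple edge where a_ij * a_ji = 2 or 3), the diagram is a chain of 4 nodes with a double edge between the middle two (F_4). One simple-root ordering that puts it in standard form is (alpha_2, alpha_3, alpha_4, alpha_1). So the algebra is type F_4.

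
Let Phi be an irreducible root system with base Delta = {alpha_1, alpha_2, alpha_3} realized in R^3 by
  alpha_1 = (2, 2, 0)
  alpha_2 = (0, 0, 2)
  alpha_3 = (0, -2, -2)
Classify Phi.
Compute the Cartan integers a_ij = 2(alpha_i, alpha_j)/(alpha_j, alpha_j); the resulting 3x3 Cartan matrix is
[[2, 0, -1], [0, 2, -1], [-1, -2, 2]].
The roots have two lengths (squared-length ratio 2:1); the short ones are alpha_{2}. The associated Dynkin diagram is a chain of 3 nodes with a double edge at one end; the terminal node there is the unique short simple root (B_3), so the type is B_3 (the algebra so(7)).

B_3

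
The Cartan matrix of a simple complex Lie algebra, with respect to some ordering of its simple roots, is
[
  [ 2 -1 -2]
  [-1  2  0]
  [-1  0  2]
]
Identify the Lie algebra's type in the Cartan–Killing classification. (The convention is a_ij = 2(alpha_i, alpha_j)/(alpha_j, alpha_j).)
The matrix has rank 3 with 2's on the diagonal. Reading the off-diagonal entries as Dynkin edges (a single edge where a_ij = a_ji = -1; a double or triple edge where a_ij * a_ji = 2 or 3), the diagram is a chain of 3 nodes with a double edge at one end; the terminal node there is the unique short simple root (B_3). One simple-root ordering that puts it in standard form is (alpha_2, alpha_1, alpha_3). So the algebra is type B_3, i.e. so(7).

type B_3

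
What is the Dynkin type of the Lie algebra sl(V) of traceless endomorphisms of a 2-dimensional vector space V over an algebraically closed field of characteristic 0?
type A_1

This is sl(2), which has dimension 2^2 - 1 = 3 and rank 2 - 1 = 1 (a Cartan subalgebra is the diagonal traceless matrices). In the classification of classical Lie algebras, the special linear algebra sl(n+1) has type A_n; here n = 1, so the Dynkin diagram is a chain of 1 nodes with single edges (A_1). Hence the type is A_1.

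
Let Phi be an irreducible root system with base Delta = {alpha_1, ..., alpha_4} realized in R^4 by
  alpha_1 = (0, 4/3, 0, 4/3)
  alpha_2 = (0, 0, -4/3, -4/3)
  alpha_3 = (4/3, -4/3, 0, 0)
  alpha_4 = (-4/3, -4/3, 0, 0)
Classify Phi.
Compute the Cartan integers a_ij = 2(alpha_i, alpha_j)/(alpha_j, alpha_j); the resulting 4x4 Cartan matrix is
[[2, -1, -1, -1], [-1, 2, 0, 0], [-1, 0, 2, 0], [-1, 0, 0, 2]].
All simple roots have the same length, so the diagram is simply laced. The associated Dynkin diagram is a chain of 2 nodes with a fork of two nodes at one end (D_4), so the type is D_4 (the algebra so(8)).

D_4 (so(8))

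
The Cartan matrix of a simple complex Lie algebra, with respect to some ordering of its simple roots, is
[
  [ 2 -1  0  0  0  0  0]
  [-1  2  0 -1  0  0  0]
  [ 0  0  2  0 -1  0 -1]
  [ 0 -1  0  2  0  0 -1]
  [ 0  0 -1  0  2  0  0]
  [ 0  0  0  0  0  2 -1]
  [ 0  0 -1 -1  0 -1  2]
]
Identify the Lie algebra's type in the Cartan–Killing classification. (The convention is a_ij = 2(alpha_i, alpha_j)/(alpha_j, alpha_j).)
The matrix has rank 7 with 2's on the diagonal. Reading the off-diagonal entries as Dynkin edges (a single edge where a_ij = a_ji = -1; a double or triple edge where a_ij * a_ji = 2 or 3), the diagram is a chain of 6 nodes with one extra node attached to the third node from one end (E_7). One simple-root ordering that puts it in standard form is (alpha_5, alpha_6, alpha_3, alpha_7, alpha_4, alpha_2, alpha_1). So the algebra is type E_7.

E_7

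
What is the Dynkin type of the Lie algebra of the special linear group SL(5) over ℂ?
This is sl(5), which has dimension 5^2 - 1 = 24 and rank 5 - 1 = 4 (a Cartan subalgebra is the diagonal traceless matrices). In the classification of classical Lie algebras, the special linear algebra sl(n+1) has type A_n; here n = 4, so the Dynkin diagram is a chain of 4 nodes with single edges (A_4). Hence the type is A_4.

A_4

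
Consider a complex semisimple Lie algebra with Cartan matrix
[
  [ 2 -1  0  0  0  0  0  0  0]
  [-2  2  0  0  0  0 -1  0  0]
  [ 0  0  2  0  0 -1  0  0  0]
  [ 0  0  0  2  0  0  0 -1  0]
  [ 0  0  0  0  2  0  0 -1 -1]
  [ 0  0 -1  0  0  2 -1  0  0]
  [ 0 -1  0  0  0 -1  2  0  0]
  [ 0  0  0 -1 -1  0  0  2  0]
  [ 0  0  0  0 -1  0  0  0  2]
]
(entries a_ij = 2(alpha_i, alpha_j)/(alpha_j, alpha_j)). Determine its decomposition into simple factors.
A_4 (sl(5)) + B_5 (so(11))

The diagram associated to this matrix has two connected components: the simple roots {alpha_4, alpha_5, alpha_8, alpha_9} form a chain of 4 nodes with single edges (A_4), and {alpha_1, alpha_2, alpha_3, alpha_6, alpha_7} form a chain of 5 nodes with a double edge at one end; the terminal node there is the unique short simple root (B_5). A semisimple Lie algebra decomposes uniquely as the direct sum of simple ideals, one per connected component of its Dynkin diagram, so g ≅ A_4 ⊕ B_5 (dimension 24 + 55 = 79).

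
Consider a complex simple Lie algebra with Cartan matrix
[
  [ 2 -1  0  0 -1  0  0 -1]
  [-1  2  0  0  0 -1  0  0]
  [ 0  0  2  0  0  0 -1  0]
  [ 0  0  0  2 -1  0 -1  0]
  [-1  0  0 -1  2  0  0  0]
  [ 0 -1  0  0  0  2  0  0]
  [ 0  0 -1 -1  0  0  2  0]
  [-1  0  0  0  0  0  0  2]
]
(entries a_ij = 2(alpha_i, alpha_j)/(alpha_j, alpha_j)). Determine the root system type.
The matrix has rank 8 with 2's on the diagonal. Reading the off-diagonal entries as Dynkin edges (a single edge where a_ij = a_ji = -1; a double or triple edge where a_ij * a_ji = 2 or 3), the diagram is a chain of 7 nodes with one extra node attached to the third node from one end (E_8). One simple-root ordering that puts it in standard form is (alpha_6, alpha_8, alpha_2, alpha_1, alpha_5, alpha_4, alpha_7, alpha_3). So the algebra is type E_8.

E_8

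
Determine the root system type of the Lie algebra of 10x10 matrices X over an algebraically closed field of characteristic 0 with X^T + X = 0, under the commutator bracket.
This is so(10) with 10 even, which has dimension 10(10-1)/2 = 45 and rank 10/2 = 5. In the classification of classical Lie algebras, the orthogonal algebra so(2n) in an even number of variables has type D_n; here n = 5, so the Dynkin diagram is a chain of 3 nodes with a fork of two nodes at one end (D_5). Hence the type is D_5.

type D_5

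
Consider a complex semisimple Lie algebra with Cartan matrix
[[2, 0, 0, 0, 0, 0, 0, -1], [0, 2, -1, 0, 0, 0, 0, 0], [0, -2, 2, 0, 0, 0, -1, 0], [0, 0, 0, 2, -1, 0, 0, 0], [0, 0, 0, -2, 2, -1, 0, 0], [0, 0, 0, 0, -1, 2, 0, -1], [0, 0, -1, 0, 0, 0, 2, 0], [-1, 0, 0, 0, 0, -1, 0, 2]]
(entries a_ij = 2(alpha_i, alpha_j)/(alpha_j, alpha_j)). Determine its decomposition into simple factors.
type B_3 + type B_5

The diagram associated to this matrix has two connected components: the simple roots {alpha_2, alpha_3, alpha_7} form a chain of 3 nodes with a double edge at one end; the terminal node there is the unique short simple root (B_3), and {alpha_1, alpha_4, alpha_5, alpha_6, alpha_8} form a chain of 5 nodes with a double edge at one end; the terminal node there is the unique short simple root (B_5). A semisimple Lie algebra decomposes uniquely as the direct sum of simple ideals, one per connected component of its Dynkin diagram, so g ≅ B_3 ⊕ B_5 (dimension 21 + 55 = 76).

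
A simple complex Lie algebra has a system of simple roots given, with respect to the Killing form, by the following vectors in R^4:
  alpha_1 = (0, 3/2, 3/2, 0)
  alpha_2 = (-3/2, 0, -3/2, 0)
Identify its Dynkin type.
A_2 (sl(3))

Compute the Cartan integers a_ij = 2(alpha_i, alpha_j)/(alpha_j, alpha_j); the resulting 2x2 Cartan matrix is
[[2, -1], [-1, 2]].
All simple roots have the same length, so the diagram is simply laced. The associated Dynkin diagram is a chain of 2 nodes with single edges (A_2), so the type is A_2 (the algebra sl(3)).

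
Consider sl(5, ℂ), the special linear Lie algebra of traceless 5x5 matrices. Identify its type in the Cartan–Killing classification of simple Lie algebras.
This is sl(5), which has dimension 5^2 - 1 = 24 and rank 5 - 1 = 4 (a Cartan subalgebra is the diagonal traceless matrices). In the classification of classical Lie algebras, the special linear algebra sl(n+1) has type A_n; here n = 4, so the Dynkin diagram is a chain of 4 nodes with single edges (A_4). Hence the type is A_4.

A_4 (sl(5))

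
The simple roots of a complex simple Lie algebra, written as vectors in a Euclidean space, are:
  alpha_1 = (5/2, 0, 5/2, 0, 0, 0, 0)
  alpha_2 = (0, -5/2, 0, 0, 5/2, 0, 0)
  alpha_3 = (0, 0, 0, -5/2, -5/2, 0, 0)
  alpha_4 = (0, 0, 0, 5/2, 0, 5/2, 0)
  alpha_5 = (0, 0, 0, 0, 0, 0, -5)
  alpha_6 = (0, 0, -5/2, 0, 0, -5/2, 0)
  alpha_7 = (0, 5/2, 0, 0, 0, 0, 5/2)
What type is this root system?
Compute the Cartan integers a_ij = 2(alpha_i, alpha_j)/(alpha_j, alpha_j); the resulting 7x7 Cartan matrix is
[[2, 0, 0, 0, 0, -1, 0], [0, 2, -1, 0, 0, 0, -1], [0, -1, 2, -1, 0, 0, 0], [0, 0, -1, 2, 0, -1, 0], [0, 0, 0, 0, 2, 0, -2], [-1, 0, 0, -1, 0, 2, 0], [0, -1, 0, 0, -1, 0, 2]].
The roots have two lengths (squared-length ratio 2:1); the short ones are alpha_{1,2,3,4,6,7}. The associated Dynkin diagram is a chain of 7 nodes with a double edge at one end; the terminal node there is the unique long simple root (C_7), so the type is C_7 (the algebra sp(14)).

C_7 (sp(14))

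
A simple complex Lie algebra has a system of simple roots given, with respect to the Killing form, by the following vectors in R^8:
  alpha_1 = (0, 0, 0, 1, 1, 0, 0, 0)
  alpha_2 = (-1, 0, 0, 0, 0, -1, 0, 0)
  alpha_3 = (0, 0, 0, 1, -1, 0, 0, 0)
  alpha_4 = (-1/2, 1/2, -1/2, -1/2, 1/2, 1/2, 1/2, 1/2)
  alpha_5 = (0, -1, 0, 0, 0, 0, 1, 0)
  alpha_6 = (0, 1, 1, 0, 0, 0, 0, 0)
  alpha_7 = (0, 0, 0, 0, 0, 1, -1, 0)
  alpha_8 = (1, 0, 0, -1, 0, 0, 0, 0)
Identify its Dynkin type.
Compute the Cartan integers a_ij = 2(alpha_i, alpha_j)/(alpha_j, alpha_j); the resulting 8x8 Cartan matrix is
[[2, 0, 0, 0, 0, 0, 0, -1], [0, 2, 0, 0, 0, 0, -1, -1], [0, 0, 2, -1, 0, 0, 0, -1], [0, 0, -1, 2, 0, 0, 0, 0], [0, 0, 0, 0, 2, -1, -1, 0], [0, 0, 0, 0, -1, 2, 0, 0], [0, -1, 0, 0, -1, 0, 2, 0], [-1, -1, -1, 0, 0, 0, 0, 2]].
All simple roots have the same length, so the diagram is simply laced. The associated Dynkin diagram is a chain of 7 nodes with one extra node attached to the third node from one end (E_8), so the type is E_8.

E_8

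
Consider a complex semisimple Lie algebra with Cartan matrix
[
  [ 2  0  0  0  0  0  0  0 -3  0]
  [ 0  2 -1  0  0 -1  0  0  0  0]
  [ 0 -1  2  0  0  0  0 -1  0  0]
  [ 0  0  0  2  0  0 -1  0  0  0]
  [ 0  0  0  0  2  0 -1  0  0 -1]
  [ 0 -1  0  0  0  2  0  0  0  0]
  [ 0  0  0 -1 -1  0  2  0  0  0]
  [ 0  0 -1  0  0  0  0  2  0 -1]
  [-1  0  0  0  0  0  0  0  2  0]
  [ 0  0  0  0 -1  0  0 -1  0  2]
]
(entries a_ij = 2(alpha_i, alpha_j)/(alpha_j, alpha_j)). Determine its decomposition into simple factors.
A_8 ⊕ G_2

The diagram associated to this matrix has two connected components: the simple roots {alpha_2, alpha_3, alpha_4, alpha_5, alpha_6, alpha_7, alpha_8, alpha_10} form a chain of 8 nodes with single edges (A_8), and {alpha_1, alpha_9} form two nodes joined by a triple edge (G_2). A semisimple Lie algebra decomposes uniquely as the direct sum of simple ideals, one per connected component of its Dynkin diagram, so g ≅ A_8 ⊕ G_2 (dimension 80 + 14 = 94).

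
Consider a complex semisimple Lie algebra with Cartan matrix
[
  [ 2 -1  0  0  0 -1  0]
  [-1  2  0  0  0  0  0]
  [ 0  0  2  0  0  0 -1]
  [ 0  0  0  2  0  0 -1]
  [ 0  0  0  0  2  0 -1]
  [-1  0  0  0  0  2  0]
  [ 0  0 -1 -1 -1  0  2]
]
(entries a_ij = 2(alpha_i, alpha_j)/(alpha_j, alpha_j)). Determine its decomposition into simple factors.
A_3 (sl(4)) ⊕ D_4 (so(8))

The diagram associated to this matrix has two connected components: the simple roots {alpha_1, alpha_2, alpha_6} form a chain of 3 nodes with single edges (A_3), and {alpha_3, alpha_4, alpha_5, alpha_7} form a chain of 2 nodes with a fork of two nodes at one end (D_4). A semisimple Lie algebra decomposes uniquely as the direct sum of simple ideals, one per connected component of its Dynkin diagram, so g ≅ A_3 ⊕ D_4 (dimension 15 + 28 = 43).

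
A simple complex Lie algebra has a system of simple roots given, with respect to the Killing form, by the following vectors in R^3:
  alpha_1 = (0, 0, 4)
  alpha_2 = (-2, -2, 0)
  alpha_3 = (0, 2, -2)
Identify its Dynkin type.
Compute the Cartan integers a_ij = 2(alpha_i, alpha_j)/(alpha_j, alpha_j); the resulting 3x3 Cartan matrix is
[[2, 0, -2], [0, 2, -1], [-1, -1, 2]].
The roots have two lengths (squared-length ratio 2:1); the short ones are alpha_{2,3}. The associated Dynkin diagram is a chain of 3 nodes with a double edge at one end; the terminal node there is the unique long simple root (C_3), so the type is C_3 (the algebra sp(6)).

C3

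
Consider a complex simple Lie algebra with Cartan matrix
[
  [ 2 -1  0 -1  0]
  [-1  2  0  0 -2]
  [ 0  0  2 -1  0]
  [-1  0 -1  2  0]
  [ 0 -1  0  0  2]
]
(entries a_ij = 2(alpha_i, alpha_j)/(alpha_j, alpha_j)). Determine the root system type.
B_5 (so(11))

The matrix has rank 5 with 2's on the diagonal. Reading the off-diagonal entries as Dynkin edges (a single edge where a_ij = a_ji = -1; a double or triple edge where a_ij * a_ji = 2 or 3), the diagram is a chain of 5 nodes with a double edge at one end; the terminal node there is the unique short simple root (B_5). One simple-root ordering that puts it in standard form is (alpha_3, alpha_4, alpha_1, alpha_2, alpha_5). So the algebra is type B_5, i.e. so(11).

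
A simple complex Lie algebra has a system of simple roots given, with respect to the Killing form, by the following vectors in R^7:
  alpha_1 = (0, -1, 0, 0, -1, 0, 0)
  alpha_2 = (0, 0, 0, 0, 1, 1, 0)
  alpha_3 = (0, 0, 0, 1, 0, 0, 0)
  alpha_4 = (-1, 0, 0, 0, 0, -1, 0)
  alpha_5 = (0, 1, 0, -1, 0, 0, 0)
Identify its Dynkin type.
Compute the Cartan integers a_ij = 2(alpha_i, alpha_j)/(alpha_j, alpha_j); the resulting 5x5 Cartan matrix is
[[2, -1, 0, 0, -1], [-1, 2, 0, -1, 0], [0, 0, 2, 0, -1], [0, -1, 0, 2, 0], [-1, 0, -2, 0, 2]].
The roots have two lengths (squared-length ratio 2:1); the short ones are alpha_{3}. The associated Dynkin diagram is a chain of 5 nodes with a double edge at one end; the terminal node there is the unique short simple root (B_5), so the type is B_5 (the algebra so(11)).

B5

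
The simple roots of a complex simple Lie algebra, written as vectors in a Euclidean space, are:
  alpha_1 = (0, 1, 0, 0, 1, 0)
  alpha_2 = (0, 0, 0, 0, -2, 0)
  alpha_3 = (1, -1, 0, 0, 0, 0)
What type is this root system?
type C_3

Compute the Cartan integers a_ij = 2(alpha_i, alpha_j)/(alpha_j, alpha_j); the resulting 3x3 Cartan matrix is
[[2, -1, -1], [-2, 2, 0], [-1, 0, 2]].
The roots have two lengths (squared-length ratio 2:1); the short ones are alpha_{1,3}. The associated Dynkin diagram is a chain of 3 nodes with a double edge at one end; the terminal node there is the unique long simple root (C_3), so the type is C_3 (the algebra sp(6)).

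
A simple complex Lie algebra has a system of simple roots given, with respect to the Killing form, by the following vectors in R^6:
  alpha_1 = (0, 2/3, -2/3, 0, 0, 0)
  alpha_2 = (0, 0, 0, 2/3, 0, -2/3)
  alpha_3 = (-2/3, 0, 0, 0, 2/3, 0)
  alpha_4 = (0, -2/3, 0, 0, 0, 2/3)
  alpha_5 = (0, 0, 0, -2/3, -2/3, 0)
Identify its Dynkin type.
A_5 (sl(6))

Compute the Cartan integers a_ij = 2(alpha_i, alpha_j)/(alpha_j, alpha_j); the resulting 5x5 Cartan matrix is
[[2, 0, 0, -1, 0], [0, 2, 0, -1, -1], [0, 0, 2, 0, -1], [-1, -1, 0, 2, 0], [0, -1, -1, 0, 2]].
All simple roots have the same length, so the diagram is simply laced. The associated Dynkin diagram is a chain of 5 nodes with single edges (A_5), so the type is A_5 (the algebra sl(6)).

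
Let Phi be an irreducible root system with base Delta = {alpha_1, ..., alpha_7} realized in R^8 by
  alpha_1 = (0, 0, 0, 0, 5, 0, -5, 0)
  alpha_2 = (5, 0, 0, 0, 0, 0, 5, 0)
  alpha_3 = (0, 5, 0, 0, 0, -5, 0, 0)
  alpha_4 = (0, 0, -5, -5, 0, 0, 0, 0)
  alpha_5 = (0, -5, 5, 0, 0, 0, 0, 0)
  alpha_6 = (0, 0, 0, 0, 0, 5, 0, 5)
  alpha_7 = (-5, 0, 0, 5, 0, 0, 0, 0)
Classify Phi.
Compute the Cartan integers a_ij = 2(alpha_i, alpha_j)/(alpha_j, alpha_j); the resulting 7x7 Cartan matrix is
[[2, -1, 0, 0, 0, 0, 0], [-1, 2, 0, 0, 0, 0, -1], [0, 0, 2, 0, -1, -1, 0], [0, 0, 0, 2, -1, 0, -1], [0, 0, -1, -1, 2, 0, 0], [0, 0, -1, 0, 0, 2, 0], [0, -1, 0, -1, 0, 0, 2]].
All simple roots have the same length, so the diagram is simply laced. The associated Dynkin diagram is a chain of 7 nodes with single edges (A_7), so the type is A_7 (the algebra sl(8)).

type A_7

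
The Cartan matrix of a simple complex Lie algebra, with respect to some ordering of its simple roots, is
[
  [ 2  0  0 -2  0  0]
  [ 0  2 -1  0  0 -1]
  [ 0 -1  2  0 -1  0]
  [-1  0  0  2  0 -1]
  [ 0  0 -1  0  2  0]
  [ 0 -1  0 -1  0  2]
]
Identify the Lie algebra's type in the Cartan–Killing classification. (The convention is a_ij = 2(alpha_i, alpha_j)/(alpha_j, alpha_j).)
C_6 (sp(12))

The matrix has rank 6 with 2's on the diagonal. Reading the off-diagonal entries as Dynkin edges (a single edge where a_ij = a_ji = -1; a double or triple edge where a_ij * a_ji = 2 or 3), the diagram is a chain of 6 nodes with a double edge at one end; the terminal node there is the unique long simple root (C_6). One simple-root ordering that puts it in standard form is (alpha_5, alpha_3, alpha_2, alpha_6, alpha_4, alpha_1). So the algebra is type C_6, i.e. sp(12).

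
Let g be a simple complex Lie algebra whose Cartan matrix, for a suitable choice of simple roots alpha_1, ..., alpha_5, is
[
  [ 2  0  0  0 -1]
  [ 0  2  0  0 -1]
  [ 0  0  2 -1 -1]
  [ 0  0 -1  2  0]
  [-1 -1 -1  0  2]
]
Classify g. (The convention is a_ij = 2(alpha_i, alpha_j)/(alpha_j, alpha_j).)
D5

The matrix has rank 5 with 2's on the diagonal. Reading the off-diagonal entries as Dynkin edges (a single edge where a_ij = a_ji = -1; a double or triple edge where a_ij * a_ji = 2 or 3), the diagram is a chain of 3 nodes with a fork of two nodes at one end (D_5). One simple-root ordering that puts it in standard form is (alpha_4, alpha_3, alpha_5, alpha_1, alpha_2). So the algebra is type D_5, i.e. so(10).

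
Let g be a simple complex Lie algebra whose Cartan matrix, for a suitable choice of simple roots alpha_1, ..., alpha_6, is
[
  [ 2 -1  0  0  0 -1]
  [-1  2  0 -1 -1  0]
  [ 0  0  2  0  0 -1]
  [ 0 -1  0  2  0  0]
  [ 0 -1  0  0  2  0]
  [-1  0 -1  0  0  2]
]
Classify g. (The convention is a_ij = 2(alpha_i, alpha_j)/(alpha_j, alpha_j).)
type D_6

The matrix has rank 6 with 2's on the diagonal. Reading the off-diagonal entries as Dynkin edges (a single edge where a_ij = a_ji = -1; a double or triple edge where a_ij * a_ji = 2 or 3), the diagram is a chain of 4 nodes with a fork of two nodes at one end (D_6). One simple-root ordering that puts it in standard form is (alpha_3, alpha_6, alpha_1, alpha_2, alpha_5, alpha_4). So the algebra is type D_6, i.e. so(12).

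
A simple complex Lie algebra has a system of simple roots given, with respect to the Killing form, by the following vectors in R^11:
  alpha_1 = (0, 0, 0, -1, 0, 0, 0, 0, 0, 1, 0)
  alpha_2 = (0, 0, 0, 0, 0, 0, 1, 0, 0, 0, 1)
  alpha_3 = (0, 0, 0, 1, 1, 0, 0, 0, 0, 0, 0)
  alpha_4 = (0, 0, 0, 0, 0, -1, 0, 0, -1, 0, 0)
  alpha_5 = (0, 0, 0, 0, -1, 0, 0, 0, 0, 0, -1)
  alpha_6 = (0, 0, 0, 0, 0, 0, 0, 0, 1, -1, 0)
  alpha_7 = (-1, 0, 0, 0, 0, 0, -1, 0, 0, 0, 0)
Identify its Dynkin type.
Compute the Cartan integers a_ij = 2(alpha_i, alpha_j)/(alpha_j, alpha_j); the resulting 7x7 Cartan matrix is
[[2, 0, -1, 0, 0, -1, 0], [0, 2, 0, 0, -1, 0, -1], [-1, 0, 2, 0, -1, 0, 0], [0, 0, 0, 2, 0, -1, 0], [0, -1, -1, 0, 2, 0, 0], [-1, 0, 0, -1, 0, 2, 0], [0, -1, 0, 0, 0, 0, 2]].
All simple roots have the same length, so the diagram is simply laced. The associated Dynkin diagram is a chain of 7 nodes with single edges (A_7), so the type is A_7 (the algebra sl(8)).

A7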